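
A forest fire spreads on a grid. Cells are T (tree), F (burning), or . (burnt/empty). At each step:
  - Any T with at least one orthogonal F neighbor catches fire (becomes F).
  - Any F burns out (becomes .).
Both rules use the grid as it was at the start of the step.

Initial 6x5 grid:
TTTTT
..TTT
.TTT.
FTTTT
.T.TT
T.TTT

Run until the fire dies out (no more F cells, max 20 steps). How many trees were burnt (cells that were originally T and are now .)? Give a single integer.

Step 1: +1 fires, +1 burnt (F count now 1)
Step 2: +3 fires, +1 burnt (F count now 3)
Step 3: +2 fires, +3 burnt (F count now 2)
Step 4: +4 fires, +2 burnt (F count now 4)
Step 5: +4 fires, +4 burnt (F count now 4)
Step 6: +5 fires, +4 burnt (F count now 5)
Step 7: +2 fires, +5 burnt (F count now 2)
Step 8: +0 fires, +2 burnt (F count now 0)
Fire out after step 8
Initially T: 22, now '.': 29
Total burnt (originally-T cells now '.'): 21

Answer: 21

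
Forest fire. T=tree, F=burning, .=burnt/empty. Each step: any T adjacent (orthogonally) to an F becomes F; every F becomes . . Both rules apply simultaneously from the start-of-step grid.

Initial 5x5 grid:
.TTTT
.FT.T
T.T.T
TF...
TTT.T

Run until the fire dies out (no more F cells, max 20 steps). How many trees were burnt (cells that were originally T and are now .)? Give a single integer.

Step 1: +4 fires, +2 burnt (F count now 4)
Step 2: +5 fires, +4 burnt (F count now 5)
Step 3: +1 fires, +5 burnt (F count now 1)
Step 4: +1 fires, +1 burnt (F count now 1)
Step 5: +1 fires, +1 burnt (F count now 1)
Step 6: +1 fires, +1 burnt (F count now 1)
Step 7: +0 fires, +1 burnt (F count now 0)
Fire out after step 7
Initially T: 14, now '.': 24
Total burnt (originally-T cells now '.'): 13

Answer: 13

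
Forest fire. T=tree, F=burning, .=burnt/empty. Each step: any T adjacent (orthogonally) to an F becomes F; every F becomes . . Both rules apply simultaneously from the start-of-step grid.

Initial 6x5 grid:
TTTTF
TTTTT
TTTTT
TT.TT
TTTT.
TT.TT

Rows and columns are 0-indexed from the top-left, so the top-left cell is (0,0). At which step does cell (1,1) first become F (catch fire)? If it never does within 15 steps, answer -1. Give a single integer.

Step 1: cell (1,1)='T' (+2 fires, +1 burnt)
Step 2: cell (1,1)='T' (+3 fires, +2 burnt)
Step 3: cell (1,1)='T' (+4 fires, +3 burnt)
Step 4: cell (1,1)='F' (+4 fires, +4 burnt)
  -> target ignites at step 4
Step 5: cell (1,1)='.' (+3 fires, +4 burnt)
Step 6: cell (1,1)='.' (+4 fires, +3 burnt)
Step 7: cell (1,1)='.' (+3 fires, +4 burnt)
Step 8: cell (1,1)='.' (+2 fires, +3 burnt)
Step 9: cell (1,1)='.' (+1 fires, +2 burnt)
Step 10: cell (1,1)='.' (+0 fires, +1 burnt)
  fire out at step 10

4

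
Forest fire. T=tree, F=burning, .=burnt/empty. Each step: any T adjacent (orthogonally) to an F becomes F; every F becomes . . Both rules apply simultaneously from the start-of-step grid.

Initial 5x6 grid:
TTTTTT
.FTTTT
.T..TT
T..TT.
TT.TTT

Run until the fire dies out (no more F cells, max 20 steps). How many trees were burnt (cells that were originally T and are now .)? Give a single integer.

Answer: 18

Derivation:
Step 1: +3 fires, +1 burnt (F count now 3)
Step 2: +3 fires, +3 burnt (F count now 3)
Step 3: +2 fires, +3 burnt (F count now 2)
Step 4: +3 fires, +2 burnt (F count now 3)
Step 5: +3 fires, +3 burnt (F count now 3)
Step 6: +2 fires, +3 burnt (F count now 2)
Step 7: +2 fires, +2 burnt (F count now 2)
Step 8: +0 fires, +2 burnt (F count now 0)
Fire out after step 8
Initially T: 21, now '.': 27
Total burnt (originally-T cells now '.'): 18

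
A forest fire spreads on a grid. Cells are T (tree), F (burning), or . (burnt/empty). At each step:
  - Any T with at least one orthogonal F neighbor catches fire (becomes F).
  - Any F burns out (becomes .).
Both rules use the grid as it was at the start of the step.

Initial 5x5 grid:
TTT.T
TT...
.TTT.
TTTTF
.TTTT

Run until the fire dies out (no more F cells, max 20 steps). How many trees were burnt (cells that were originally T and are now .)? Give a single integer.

Answer: 16

Derivation:
Step 1: +2 fires, +1 burnt (F count now 2)
Step 2: +3 fires, +2 burnt (F count now 3)
Step 3: +3 fires, +3 burnt (F count now 3)
Step 4: +3 fires, +3 burnt (F count now 3)
Step 5: +1 fires, +3 burnt (F count now 1)
Step 6: +2 fires, +1 burnt (F count now 2)
Step 7: +2 fires, +2 burnt (F count now 2)
Step 8: +0 fires, +2 burnt (F count now 0)
Fire out after step 8
Initially T: 17, now '.': 24
Total burnt (originally-T cells now '.'): 16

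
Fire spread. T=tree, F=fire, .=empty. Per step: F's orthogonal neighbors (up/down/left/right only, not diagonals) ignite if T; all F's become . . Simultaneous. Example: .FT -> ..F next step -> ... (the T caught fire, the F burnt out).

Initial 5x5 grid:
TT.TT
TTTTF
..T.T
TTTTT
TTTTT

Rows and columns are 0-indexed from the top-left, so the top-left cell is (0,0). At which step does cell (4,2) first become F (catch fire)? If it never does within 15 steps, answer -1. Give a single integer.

Step 1: cell (4,2)='T' (+3 fires, +1 burnt)
Step 2: cell (4,2)='T' (+3 fires, +3 burnt)
Step 3: cell (4,2)='T' (+4 fires, +3 burnt)
Step 4: cell (4,2)='T' (+4 fires, +4 burnt)
Step 5: cell (4,2)='F' (+3 fires, +4 burnt)
  -> target ignites at step 5
Step 6: cell (4,2)='.' (+2 fires, +3 burnt)
Step 7: cell (4,2)='.' (+1 fires, +2 burnt)
Step 8: cell (4,2)='.' (+0 fires, +1 burnt)
  fire out at step 8

5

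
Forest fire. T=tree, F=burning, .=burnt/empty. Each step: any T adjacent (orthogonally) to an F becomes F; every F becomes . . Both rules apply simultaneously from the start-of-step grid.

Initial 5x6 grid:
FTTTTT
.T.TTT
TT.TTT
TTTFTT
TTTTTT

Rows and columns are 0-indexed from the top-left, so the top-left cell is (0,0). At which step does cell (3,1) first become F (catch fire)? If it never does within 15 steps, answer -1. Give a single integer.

Step 1: cell (3,1)='T' (+5 fires, +2 burnt)
Step 2: cell (3,1)='F' (+8 fires, +5 burnt)
  -> target ignites at step 2
Step 3: cell (3,1)='.' (+7 fires, +8 burnt)
Step 4: cell (3,1)='.' (+4 fires, +7 burnt)
Step 5: cell (3,1)='.' (+1 fires, +4 burnt)
Step 6: cell (3,1)='.' (+0 fires, +1 burnt)
  fire out at step 6

2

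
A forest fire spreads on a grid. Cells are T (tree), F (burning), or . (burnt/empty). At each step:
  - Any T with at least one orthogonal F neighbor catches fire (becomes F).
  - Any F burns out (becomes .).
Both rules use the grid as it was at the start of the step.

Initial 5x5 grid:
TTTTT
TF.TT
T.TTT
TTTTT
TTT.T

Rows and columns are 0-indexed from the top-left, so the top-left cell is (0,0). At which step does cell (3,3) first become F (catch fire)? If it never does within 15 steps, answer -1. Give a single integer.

Step 1: cell (3,3)='T' (+2 fires, +1 burnt)
Step 2: cell (3,3)='T' (+3 fires, +2 burnt)
Step 3: cell (3,3)='T' (+2 fires, +3 burnt)
Step 4: cell (3,3)='T' (+4 fires, +2 burnt)
Step 5: cell (3,3)='T' (+4 fires, +4 burnt)
Step 6: cell (3,3)='F' (+4 fires, +4 burnt)
  -> target ignites at step 6
Step 7: cell (3,3)='.' (+1 fires, +4 burnt)
Step 8: cell (3,3)='.' (+1 fires, +1 burnt)
Step 9: cell (3,3)='.' (+0 fires, +1 burnt)
  fire out at step 9

6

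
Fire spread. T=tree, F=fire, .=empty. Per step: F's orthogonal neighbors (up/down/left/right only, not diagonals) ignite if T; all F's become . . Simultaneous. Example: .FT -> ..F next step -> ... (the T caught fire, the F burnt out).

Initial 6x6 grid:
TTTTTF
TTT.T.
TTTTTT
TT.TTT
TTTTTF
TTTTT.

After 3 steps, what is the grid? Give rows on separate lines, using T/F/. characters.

Step 1: 3 trees catch fire, 2 burn out
  TTTTF.
  TTT.T.
  TTTTTT
  TT.TTF
  TTTTF.
  TTTTT.
Step 2: 6 trees catch fire, 3 burn out
  TTTF..
  TTT.F.
  TTTTTF
  TT.TF.
  TTTF..
  TTTTF.
Step 3: 5 trees catch fire, 6 burn out
  TTF...
  TTT...
  TTTTF.
  TT.F..
  TTF...
  TTTF..

TTF...
TTT...
TTTTF.
TT.F..
TTF...
TTTF..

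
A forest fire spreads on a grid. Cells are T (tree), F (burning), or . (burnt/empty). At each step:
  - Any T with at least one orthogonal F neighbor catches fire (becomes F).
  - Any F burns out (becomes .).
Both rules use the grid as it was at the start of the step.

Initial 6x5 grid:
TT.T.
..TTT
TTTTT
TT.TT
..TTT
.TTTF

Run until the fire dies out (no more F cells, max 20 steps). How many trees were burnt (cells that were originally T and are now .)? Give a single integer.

Answer: 19

Derivation:
Step 1: +2 fires, +1 burnt (F count now 2)
Step 2: +3 fires, +2 burnt (F count now 3)
Step 3: +4 fires, +3 burnt (F count now 4)
Step 4: +2 fires, +4 burnt (F count now 2)
Step 5: +2 fires, +2 burnt (F count now 2)
Step 6: +3 fires, +2 burnt (F count now 3)
Step 7: +2 fires, +3 burnt (F count now 2)
Step 8: +1 fires, +2 burnt (F count now 1)
Step 9: +0 fires, +1 burnt (F count now 0)
Fire out after step 9
Initially T: 21, now '.': 28
Total burnt (originally-T cells now '.'): 19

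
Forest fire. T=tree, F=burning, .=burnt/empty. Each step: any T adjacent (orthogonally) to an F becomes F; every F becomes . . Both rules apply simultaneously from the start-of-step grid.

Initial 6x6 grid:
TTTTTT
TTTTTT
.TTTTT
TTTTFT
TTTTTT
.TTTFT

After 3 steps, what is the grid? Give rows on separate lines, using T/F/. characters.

Step 1: 6 trees catch fire, 2 burn out
  TTTTTT
  TTTTTT
  .TTTFT
  TTTF.F
  TTTTFT
  .TTF.F
Step 2: 7 trees catch fire, 6 burn out
  TTTTTT
  TTTTFT
  .TTF.F
  TTF...
  TTTF.F
  .TF...
Step 3: 7 trees catch fire, 7 burn out
  TTTTFT
  TTTF.F
  .TF...
  TF....
  TTF...
  .F....

TTTTFT
TTTF.F
.TF...
TF....
TTF...
.F....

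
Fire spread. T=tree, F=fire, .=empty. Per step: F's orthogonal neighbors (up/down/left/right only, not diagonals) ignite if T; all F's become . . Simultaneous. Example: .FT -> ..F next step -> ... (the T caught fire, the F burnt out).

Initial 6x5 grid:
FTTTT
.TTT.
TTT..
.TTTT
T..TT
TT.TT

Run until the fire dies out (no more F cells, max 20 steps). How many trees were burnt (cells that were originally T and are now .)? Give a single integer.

Answer: 18

Derivation:
Step 1: +1 fires, +1 burnt (F count now 1)
Step 2: +2 fires, +1 burnt (F count now 2)
Step 3: +3 fires, +2 burnt (F count now 3)
Step 4: +5 fires, +3 burnt (F count now 5)
Step 5: +1 fires, +5 burnt (F count now 1)
Step 6: +1 fires, +1 burnt (F count now 1)
Step 7: +2 fires, +1 burnt (F count now 2)
Step 8: +2 fires, +2 burnt (F count now 2)
Step 9: +1 fires, +2 burnt (F count now 1)
Step 10: +0 fires, +1 burnt (F count now 0)
Fire out after step 10
Initially T: 21, now '.': 27
Total burnt (originally-T cells now '.'): 18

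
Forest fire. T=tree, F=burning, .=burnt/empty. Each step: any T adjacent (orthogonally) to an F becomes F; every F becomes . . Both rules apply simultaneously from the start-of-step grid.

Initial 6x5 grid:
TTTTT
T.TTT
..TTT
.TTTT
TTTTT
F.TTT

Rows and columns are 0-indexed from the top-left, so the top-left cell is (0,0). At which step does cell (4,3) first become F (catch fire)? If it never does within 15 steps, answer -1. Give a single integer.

Step 1: cell (4,3)='T' (+1 fires, +1 burnt)
Step 2: cell (4,3)='T' (+1 fires, +1 burnt)
Step 3: cell (4,3)='T' (+2 fires, +1 burnt)
Step 4: cell (4,3)='F' (+3 fires, +2 burnt)
  -> target ignites at step 4
Step 5: cell (4,3)='.' (+4 fires, +3 burnt)
Step 6: cell (4,3)='.' (+4 fires, +4 burnt)
Step 7: cell (4,3)='.' (+3 fires, +4 burnt)
Step 8: cell (4,3)='.' (+3 fires, +3 burnt)
Step 9: cell (4,3)='.' (+2 fires, +3 burnt)
Step 10: cell (4,3)='.' (+1 fires, +2 burnt)
Step 11: cell (4,3)='.' (+0 fires, +1 burnt)
  fire out at step 11

4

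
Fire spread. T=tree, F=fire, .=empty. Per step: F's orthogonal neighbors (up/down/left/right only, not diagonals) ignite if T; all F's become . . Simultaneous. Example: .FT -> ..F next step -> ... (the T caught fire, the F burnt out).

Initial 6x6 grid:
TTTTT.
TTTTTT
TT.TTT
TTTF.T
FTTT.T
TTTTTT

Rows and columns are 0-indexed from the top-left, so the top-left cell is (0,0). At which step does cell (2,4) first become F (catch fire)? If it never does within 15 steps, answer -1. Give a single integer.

Step 1: cell (2,4)='T' (+6 fires, +2 burnt)
Step 2: cell (2,4)='F' (+7 fires, +6 burnt)
  -> target ignites at step 2
Step 3: cell (2,4)='.' (+8 fires, +7 burnt)
Step 4: cell (2,4)='.' (+7 fires, +8 burnt)
Step 5: cell (2,4)='.' (+2 fires, +7 burnt)
Step 6: cell (2,4)='.' (+0 fires, +2 burnt)
  fire out at step 6

2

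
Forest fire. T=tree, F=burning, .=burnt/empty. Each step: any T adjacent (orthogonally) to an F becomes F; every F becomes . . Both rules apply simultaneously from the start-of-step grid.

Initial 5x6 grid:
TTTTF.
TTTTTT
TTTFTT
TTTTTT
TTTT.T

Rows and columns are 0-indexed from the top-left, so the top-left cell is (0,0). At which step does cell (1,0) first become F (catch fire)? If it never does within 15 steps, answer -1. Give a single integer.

Step 1: cell (1,0)='T' (+6 fires, +2 burnt)
Step 2: cell (1,0)='T' (+8 fires, +6 burnt)
Step 3: cell (1,0)='T' (+6 fires, +8 burnt)
Step 4: cell (1,0)='F' (+5 fires, +6 burnt)
  -> target ignites at step 4
Step 5: cell (1,0)='.' (+1 fires, +5 burnt)
Step 6: cell (1,0)='.' (+0 fires, +1 burnt)
  fire out at step 6

4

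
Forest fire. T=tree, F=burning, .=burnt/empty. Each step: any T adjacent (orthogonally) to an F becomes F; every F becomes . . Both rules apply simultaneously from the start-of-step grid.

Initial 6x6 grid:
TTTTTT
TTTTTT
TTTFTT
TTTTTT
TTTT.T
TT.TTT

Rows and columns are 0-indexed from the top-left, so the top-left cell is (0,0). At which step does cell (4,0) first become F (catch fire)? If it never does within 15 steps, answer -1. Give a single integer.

Step 1: cell (4,0)='T' (+4 fires, +1 burnt)
Step 2: cell (4,0)='T' (+8 fires, +4 burnt)
Step 3: cell (4,0)='T' (+9 fires, +8 burnt)
Step 4: cell (4,0)='T' (+7 fires, +9 burnt)
Step 5: cell (4,0)='F' (+4 fires, +7 burnt)
  -> target ignites at step 5
Step 6: cell (4,0)='.' (+1 fires, +4 burnt)
Step 7: cell (4,0)='.' (+0 fires, +1 burnt)
  fire out at step 7

5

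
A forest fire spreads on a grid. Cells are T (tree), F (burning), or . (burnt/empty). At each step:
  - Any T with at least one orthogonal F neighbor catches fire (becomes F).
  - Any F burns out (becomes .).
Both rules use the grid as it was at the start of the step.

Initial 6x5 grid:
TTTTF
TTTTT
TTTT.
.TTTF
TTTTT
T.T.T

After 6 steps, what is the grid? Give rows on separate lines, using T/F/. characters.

Step 1: 4 trees catch fire, 2 burn out
  TTTF.
  TTTTF
  TTTT.
  .TTF.
  TTTTF
  T.T.T
Step 2: 6 trees catch fire, 4 burn out
  TTF..
  TTTF.
  TTTF.
  .TF..
  TTTF.
  T.T.F
Step 3: 5 trees catch fire, 6 burn out
  TF...
  TTF..
  TTF..
  .F...
  TTF..
  T.T..
Step 4: 5 trees catch fire, 5 burn out
  F....
  TF...
  TF...
  .....
  TF...
  T.F..
Step 5: 3 trees catch fire, 5 burn out
  .....
  F....
  F....
  .....
  F....
  T....
Step 6: 1 trees catch fire, 3 burn out
  .....
  .....
  .....
  .....
  .....
  F....

.....
.....
.....
.....
.....
F....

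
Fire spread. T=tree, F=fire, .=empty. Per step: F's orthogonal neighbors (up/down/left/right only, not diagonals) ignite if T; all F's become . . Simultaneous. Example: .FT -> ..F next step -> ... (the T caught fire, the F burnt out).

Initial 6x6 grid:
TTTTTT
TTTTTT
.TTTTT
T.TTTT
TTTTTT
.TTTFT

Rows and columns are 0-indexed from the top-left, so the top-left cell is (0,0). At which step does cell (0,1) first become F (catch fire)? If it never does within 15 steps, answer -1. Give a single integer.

Step 1: cell (0,1)='T' (+3 fires, +1 burnt)
Step 2: cell (0,1)='T' (+4 fires, +3 burnt)
Step 3: cell (0,1)='T' (+5 fires, +4 burnt)
Step 4: cell (0,1)='T' (+5 fires, +5 burnt)
Step 5: cell (0,1)='T' (+5 fires, +5 burnt)
Step 6: cell (0,1)='T' (+5 fires, +5 burnt)
Step 7: cell (0,1)='T' (+2 fires, +5 burnt)
Step 8: cell (0,1)='F' (+2 fires, +2 burnt)
  -> target ignites at step 8
Step 9: cell (0,1)='.' (+1 fires, +2 burnt)
Step 10: cell (0,1)='.' (+0 fires, +1 burnt)
  fire out at step 10

8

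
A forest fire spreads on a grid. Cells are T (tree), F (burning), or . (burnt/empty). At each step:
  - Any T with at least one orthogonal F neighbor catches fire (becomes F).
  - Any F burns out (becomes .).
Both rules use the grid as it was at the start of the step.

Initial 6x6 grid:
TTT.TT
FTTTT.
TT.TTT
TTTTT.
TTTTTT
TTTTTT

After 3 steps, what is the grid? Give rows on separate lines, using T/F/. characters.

Step 1: 3 trees catch fire, 1 burn out
  FTT.TT
  .FTTT.
  FT.TTT
  TTTTT.
  TTTTTT
  TTTTTT
Step 2: 4 trees catch fire, 3 burn out
  .FT.TT
  ..FTT.
  .F.TTT
  FTTTT.
  TTTTTT
  TTTTTT
Step 3: 4 trees catch fire, 4 burn out
  ..F.TT
  ...FT.
  ...TTT
  .FTTT.
  FTTTTT
  TTTTTT

..F.TT
...FT.
...TTT
.FTTT.
FTTTTT
TTTTTT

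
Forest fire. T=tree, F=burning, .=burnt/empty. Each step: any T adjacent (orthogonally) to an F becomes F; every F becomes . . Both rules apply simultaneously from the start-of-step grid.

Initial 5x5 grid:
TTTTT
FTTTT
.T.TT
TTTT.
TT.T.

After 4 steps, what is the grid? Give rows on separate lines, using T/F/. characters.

Step 1: 2 trees catch fire, 1 burn out
  FTTTT
  .FTTT
  .T.TT
  TTTT.
  TT.T.
Step 2: 3 trees catch fire, 2 burn out
  .FTTT
  ..FTT
  .F.TT
  TTTT.
  TT.T.
Step 3: 3 trees catch fire, 3 burn out
  ..FTT
  ...FT
  ...TT
  TFTT.
  TT.T.
Step 4: 6 trees catch fire, 3 burn out
  ...FT
  ....F
  ...FT
  F.FT.
  TF.T.

...FT
....F
...FT
F.FT.
TF.T.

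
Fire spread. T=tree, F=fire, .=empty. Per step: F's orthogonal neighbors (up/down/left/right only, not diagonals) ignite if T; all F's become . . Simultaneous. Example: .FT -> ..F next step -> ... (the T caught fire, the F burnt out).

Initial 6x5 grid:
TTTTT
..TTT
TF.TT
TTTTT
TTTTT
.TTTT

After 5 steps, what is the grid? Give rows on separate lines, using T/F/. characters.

Step 1: 2 trees catch fire, 1 burn out
  TTTTT
  ..TTT
  F..TT
  TFTTT
  TTTTT
  .TTTT
Step 2: 3 trees catch fire, 2 burn out
  TTTTT
  ..TTT
  ...TT
  F.FTT
  TFTTT
  .TTTT
Step 3: 4 trees catch fire, 3 burn out
  TTTTT
  ..TTT
  ...TT
  ...FT
  F.FTT
  .FTTT
Step 4: 4 trees catch fire, 4 burn out
  TTTTT
  ..TTT
  ...FT
  ....F
  ...FT
  ..FTT
Step 5: 4 trees catch fire, 4 burn out
  TTTTT
  ..TFT
  ....F
  .....
  ....F
  ...FT

TTTTT
..TFT
....F
.....
....F
...FT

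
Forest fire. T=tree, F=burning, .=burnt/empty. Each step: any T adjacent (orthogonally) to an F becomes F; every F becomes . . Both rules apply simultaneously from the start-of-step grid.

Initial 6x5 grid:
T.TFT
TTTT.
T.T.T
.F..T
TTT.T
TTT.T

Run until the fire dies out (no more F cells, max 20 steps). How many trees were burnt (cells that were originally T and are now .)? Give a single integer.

Answer: 15

Derivation:
Step 1: +4 fires, +2 burnt (F count now 4)
Step 2: +4 fires, +4 burnt (F count now 4)
Step 3: +4 fires, +4 burnt (F count now 4)
Step 4: +1 fires, +4 burnt (F count now 1)
Step 5: +2 fires, +1 burnt (F count now 2)
Step 6: +0 fires, +2 burnt (F count now 0)
Fire out after step 6
Initially T: 19, now '.': 26
Total burnt (originally-T cells now '.'): 15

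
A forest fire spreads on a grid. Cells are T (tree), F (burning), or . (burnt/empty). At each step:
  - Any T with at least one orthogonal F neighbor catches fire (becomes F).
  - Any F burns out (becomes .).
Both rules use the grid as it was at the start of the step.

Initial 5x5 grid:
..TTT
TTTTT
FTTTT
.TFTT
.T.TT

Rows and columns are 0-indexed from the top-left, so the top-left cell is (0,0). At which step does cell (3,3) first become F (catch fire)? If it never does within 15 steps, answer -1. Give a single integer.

Step 1: cell (3,3)='F' (+5 fires, +2 burnt)
  -> target ignites at step 1
Step 2: cell (3,3)='.' (+6 fires, +5 burnt)
Step 3: cell (3,3)='.' (+4 fires, +6 burnt)
Step 4: cell (3,3)='.' (+2 fires, +4 burnt)
Step 5: cell (3,3)='.' (+1 fires, +2 burnt)
Step 6: cell (3,3)='.' (+0 fires, +1 burnt)
  fire out at step 6

1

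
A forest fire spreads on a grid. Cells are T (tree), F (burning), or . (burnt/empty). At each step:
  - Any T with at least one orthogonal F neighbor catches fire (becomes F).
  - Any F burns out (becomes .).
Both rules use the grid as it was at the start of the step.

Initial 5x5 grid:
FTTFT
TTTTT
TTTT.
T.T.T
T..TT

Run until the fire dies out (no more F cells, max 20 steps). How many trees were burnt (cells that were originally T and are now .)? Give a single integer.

Answer: 15

Derivation:
Step 1: +5 fires, +2 burnt (F count now 5)
Step 2: +5 fires, +5 burnt (F count now 5)
Step 3: +3 fires, +5 burnt (F count now 3)
Step 4: +2 fires, +3 burnt (F count now 2)
Step 5: +0 fires, +2 burnt (F count now 0)
Fire out after step 5
Initially T: 18, now '.': 22
Total burnt (originally-T cells now '.'): 15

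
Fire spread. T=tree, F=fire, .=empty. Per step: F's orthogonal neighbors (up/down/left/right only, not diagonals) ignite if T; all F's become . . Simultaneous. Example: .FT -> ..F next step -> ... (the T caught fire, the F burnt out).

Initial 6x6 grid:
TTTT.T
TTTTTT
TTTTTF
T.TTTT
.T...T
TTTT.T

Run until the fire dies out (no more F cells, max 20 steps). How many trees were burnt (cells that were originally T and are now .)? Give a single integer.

Answer: 23

Derivation:
Step 1: +3 fires, +1 burnt (F count now 3)
Step 2: +5 fires, +3 burnt (F count now 5)
Step 3: +4 fires, +5 burnt (F count now 4)
Step 4: +4 fires, +4 burnt (F count now 4)
Step 5: +3 fires, +4 burnt (F count now 3)
Step 6: +3 fires, +3 burnt (F count now 3)
Step 7: +1 fires, +3 burnt (F count now 1)
Step 8: +0 fires, +1 burnt (F count now 0)
Fire out after step 8
Initially T: 28, now '.': 31
Total burnt (originally-T cells now '.'): 23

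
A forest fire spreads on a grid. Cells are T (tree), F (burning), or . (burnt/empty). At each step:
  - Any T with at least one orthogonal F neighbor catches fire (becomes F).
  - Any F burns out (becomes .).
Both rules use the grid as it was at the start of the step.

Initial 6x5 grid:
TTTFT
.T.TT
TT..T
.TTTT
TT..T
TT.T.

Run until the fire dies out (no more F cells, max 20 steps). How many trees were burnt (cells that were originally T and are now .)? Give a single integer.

Answer: 19

Derivation:
Step 1: +3 fires, +1 burnt (F count now 3)
Step 2: +2 fires, +3 burnt (F count now 2)
Step 3: +3 fires, +2 burnt (F count now 3)
Step 4: +2 fires, +3 burnt (F count now 2)
Step 5: +4 fires, +2 burnt (F count now 4)
Step 6: +2 fires, +4 burnt (F count now 2)
Step 7: +2 fires, +2 burnt (F count now 2)
Step 8: +1 fires, +2 burnt (F count now 1)
Step 9: +0 fires, +1 burnt (F count now 0)
Fire out after step 9
Initially T: 20, now '.': 29
Total burnt (originally-T cells now '.'): 19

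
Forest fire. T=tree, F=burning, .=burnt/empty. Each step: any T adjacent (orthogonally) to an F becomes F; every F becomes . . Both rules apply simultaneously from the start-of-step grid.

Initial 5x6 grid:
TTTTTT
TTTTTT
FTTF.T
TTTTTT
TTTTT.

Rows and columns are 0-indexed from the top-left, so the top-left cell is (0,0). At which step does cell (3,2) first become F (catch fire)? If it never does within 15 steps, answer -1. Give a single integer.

Step 1: cell (3,2)='T' (+6 fires, +2 burnt)
Step 2: cell (3,2)='F' (+10 fires, +6 burnt)
  -> target ignites at step 2
Step 3: cell (3,2)='.' (+8 fires, +10 burnt)
Step 4: cell (3,2)='.' (+2 fires, +8 burnt)
Step 5: cell (3,2)='.' (+0 fires, +2 burnt)
  fire out at step 5

2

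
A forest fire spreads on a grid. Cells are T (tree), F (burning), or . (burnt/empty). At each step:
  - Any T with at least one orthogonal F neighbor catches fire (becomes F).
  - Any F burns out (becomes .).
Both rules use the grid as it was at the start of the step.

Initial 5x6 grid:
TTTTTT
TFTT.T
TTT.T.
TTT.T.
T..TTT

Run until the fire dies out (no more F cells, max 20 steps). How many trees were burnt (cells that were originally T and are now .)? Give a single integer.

Answer: 17

Derivation:
Step 1: +4 fires, +1 burnt (F count now 4)
Step 2: +6 fires, +4 burnt (F count now 6)
Step 3: +3 fires, +6 burnt (F count now 3)
Step 4: +2 fires, +3 burnt (F count now 2)
Step 5: +1 fires, +2 burnt (F count now 1)
Step 6: +1 fires, +1 burnt (F count now 1)
Step 7: +0 fires, +1 burnt (F count now 0)
Fire out after step 7
Initially T: 22, now '.': 25
Total burnt (originally-T cells now '.'): 17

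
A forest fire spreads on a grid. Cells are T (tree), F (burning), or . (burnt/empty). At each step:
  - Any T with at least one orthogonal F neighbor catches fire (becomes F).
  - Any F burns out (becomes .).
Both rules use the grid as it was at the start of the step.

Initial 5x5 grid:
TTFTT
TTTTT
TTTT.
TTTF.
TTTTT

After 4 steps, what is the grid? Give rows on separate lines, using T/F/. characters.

Step 1: 6 trees catch fire, 2 burn out
  TF.FT
  TTFTT
  TTTF.
  TTF..
  TTTFT
Step 2: 8 trees catch fire, 6 burn out
  F...F
  TF.FT
  TTF..
  TF...
  TTF.F
Step 3: 5 trees catch fire, 8 burn out
  .....
  F...F
  TF...
  F....
  TF...
Step 4: 2 trees catch fire, 5 burn out
  .....
  .....
  F....
  .....
  F....

.....
.....
F....
.....
F....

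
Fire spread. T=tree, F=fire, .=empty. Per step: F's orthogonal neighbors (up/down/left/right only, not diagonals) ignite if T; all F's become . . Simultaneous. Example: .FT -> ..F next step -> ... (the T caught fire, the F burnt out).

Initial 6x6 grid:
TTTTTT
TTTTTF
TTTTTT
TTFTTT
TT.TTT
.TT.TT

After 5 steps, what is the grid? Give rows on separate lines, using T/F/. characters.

Step 1: 6 trees catch fire, 2 burn out
  TTTTTF
  TTTTF.
  TTFTTF
  TF.FTT
  TT.TTT
  .TT.TT
Step 2: 11 trees catch fire, 6 burn out
  TTTTF.
  TTFF..
  TF.FF.
  F...FF
  TF.FTT
  .TT.TT
Step 3: 8 trees catch fire, 11 burn out
  TTFF..
  TF....
  F.....
  ......
  F...FF
  .FT.TT
Step 4: 5 trees catch fire, 8 burn out
  TF....
  F.....
  ......
  ......
  ......
  ..F.FF
Step 5: 1 trees catch fire, 5 burn out
  F.....
  ......
  ......
  ......
  ......
  ......

F.....
......
......
......
......
......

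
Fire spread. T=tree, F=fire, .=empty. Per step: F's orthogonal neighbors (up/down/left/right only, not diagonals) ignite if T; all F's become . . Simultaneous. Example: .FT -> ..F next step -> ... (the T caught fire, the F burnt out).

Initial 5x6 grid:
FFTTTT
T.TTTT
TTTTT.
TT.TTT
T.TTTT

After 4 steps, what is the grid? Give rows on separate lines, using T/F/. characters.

Step 1: 2 trees catch fire, 2 burn out
  ..FTTT
  F.TTTT
  TTTTT.
  TT.TTT
  T.TTTT
Step 2: 3 trees catch fire, 2 burn out
  ...FTT
  ..FTTT
  FTTTT.
  TT.TTT
  T.TTTT
Step 3: 5 trees catch fire, 3 burn out
  ....FT
  ...FTT
  .FFTT.
  FT.TTT
  T.TTTT
Step 4: 5 trees catch fire, 5 burn out
  .....F
  ....FT
  ...FT.
  .F.TTT
  F.TTTT

.....F
....FT
...FT.
.F.TTT
F.TTTT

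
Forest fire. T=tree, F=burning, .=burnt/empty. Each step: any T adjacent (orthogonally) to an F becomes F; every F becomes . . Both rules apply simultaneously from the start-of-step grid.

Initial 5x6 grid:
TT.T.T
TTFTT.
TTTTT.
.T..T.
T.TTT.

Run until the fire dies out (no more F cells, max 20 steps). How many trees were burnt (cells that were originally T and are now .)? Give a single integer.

Answer: 17

Derivation:
Step 1: +3 fires, +1 burnt (F count now 3)
Step 2: +6 fires, +3 burnt (F count now 6)
Step 3: +4 fires, +6 burnt (F count now 4)
Step 4: +1 fires, +4 burnt (F count now 1)
Step 5: +1 fires, +1 burnt (F count now 1)
Step 6: +1 fires, +1 burnt (F count now 1)
Step 7: +1 fires, +1 burnt (F count now 1)
Step 8: +0 fires, +1 burnt (F count now 0)
Fire out after step 8
Initially T: 19, now '.': 28
Total burnt (originally-T cells now '.'): 17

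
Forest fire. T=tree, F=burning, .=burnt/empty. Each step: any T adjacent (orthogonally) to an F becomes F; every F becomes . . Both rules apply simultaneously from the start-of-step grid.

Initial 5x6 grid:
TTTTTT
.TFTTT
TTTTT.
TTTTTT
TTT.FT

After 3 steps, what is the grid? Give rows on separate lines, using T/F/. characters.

Step 1: 6 trees catch fire, 2 burn out
  TTFTTT
  .F.FTT
  TTFTT.
  TTTTFT
  TTT..F
Step 2: 9 trees catch fire, 6 burn out
  TF.FTT
  ....FT
  TF.FF.
  TTFF.F
  TTT...
Step 3: 6 trees catch fire, 9 burn out
  F...FT
  .....F
  F.....
  TF....
  TTF...

F...FT
.....F
F.....
TF....
TTF...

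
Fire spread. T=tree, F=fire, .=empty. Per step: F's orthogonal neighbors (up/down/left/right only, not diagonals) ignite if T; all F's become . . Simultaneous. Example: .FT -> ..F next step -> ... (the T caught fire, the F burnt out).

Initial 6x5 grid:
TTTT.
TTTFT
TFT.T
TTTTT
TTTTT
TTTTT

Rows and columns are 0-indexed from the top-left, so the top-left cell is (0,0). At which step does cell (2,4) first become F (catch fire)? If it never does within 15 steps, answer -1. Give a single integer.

Step 1: cell (2,4)='T' (+7 fires, +2 burnt)
Step 2: cell (2,4)='F' (+7 fires, +7 burnt)
  -> target ignites at step 2
Step 3: cell (2,4)='.' (+6 fires, +7 burnt)
Step 4: cell (2,4)='.' (+4 fires, +6 burnt)
Step 5: cell (2,4)='.' (+2 fires, +4 burnt)
Step 6: cell (2,4)='.' (+0 fires, +2 burnt)
  fire out at step 6

2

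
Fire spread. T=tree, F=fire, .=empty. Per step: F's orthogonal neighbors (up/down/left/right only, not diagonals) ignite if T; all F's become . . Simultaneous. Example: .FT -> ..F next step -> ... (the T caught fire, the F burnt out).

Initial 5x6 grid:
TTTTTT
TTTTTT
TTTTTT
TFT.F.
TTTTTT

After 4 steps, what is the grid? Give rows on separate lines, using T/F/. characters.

Step 1: 6 trees catch fire, 2 burn out
  TTTTTT
  TTTTTT
  TFTTFT
  F.F...
  TFTTFT
Step 2: 10 trees catch fire, 6 burn out
  TTTTTT
  TFTTFT
  F.FF.F
  ......
  F.FF.F
Step 3: 6 trees catch fire, 10 burn out
  TFTTFT
  F.FF.F
  ......
  ......
  ......
Step 4: 4 trees catch fire, 6 burn out
  F.FF.F
  ......
  ......
  ......
  ......

F.FF.F
......
......
......
......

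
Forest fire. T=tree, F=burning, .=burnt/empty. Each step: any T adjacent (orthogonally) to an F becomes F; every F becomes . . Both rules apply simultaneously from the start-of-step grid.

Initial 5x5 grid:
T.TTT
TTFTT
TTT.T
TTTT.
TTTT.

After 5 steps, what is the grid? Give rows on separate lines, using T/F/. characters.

Step 1: 4 trees catch fire, 1 burn out
  T.FTT
  TF.FT
  TTF.T
  TTTT.
  TTTT.
Step 2: 5 trees catch fire, 4 burn out
  T..FT
  F...F
  TF..T
  TTFT.
  TTTT.
Step 3: 7 trees catch fire, 5 burn out
  F...F
  .....
  F...F
  TF.F.
  TTFT.
Step 4: 3 trees catch fire, 7 burn out
  .....
  .....
  .....
  F....
  TF.F.
Step 5: 1 trees catch fire, 3 burn out
  .....
  .....
  .....
  .....
  F....

.....
.....
.....
.....
F....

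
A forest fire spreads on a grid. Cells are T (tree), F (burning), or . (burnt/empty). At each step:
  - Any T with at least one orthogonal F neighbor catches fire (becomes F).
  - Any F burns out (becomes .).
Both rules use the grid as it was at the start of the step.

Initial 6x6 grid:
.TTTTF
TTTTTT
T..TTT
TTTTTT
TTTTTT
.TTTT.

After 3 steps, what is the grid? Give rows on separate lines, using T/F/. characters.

Step 1: 2 trees catch fire, 1 burn out
  .TTTF.
  TTTTTF
  T..TTT
  TTTTTT
  TTTTTT
  .TTTT.
Step 2: 3 trees catch fire, 2 burn out
  .TTF..
  TTTTF.
  T..TTF
  TTTTTT
  TTTTTT
  .TTTT.
Step 3: 4 trees catch fire, 3 burn out
  .TF...
  TTTF..
  T..TF.
  TTTTTF
  TTTTTT
  .TTTT.

.TF...
TTTF..
T..TF.
TTTTTF
TTTTTT
.TTTT.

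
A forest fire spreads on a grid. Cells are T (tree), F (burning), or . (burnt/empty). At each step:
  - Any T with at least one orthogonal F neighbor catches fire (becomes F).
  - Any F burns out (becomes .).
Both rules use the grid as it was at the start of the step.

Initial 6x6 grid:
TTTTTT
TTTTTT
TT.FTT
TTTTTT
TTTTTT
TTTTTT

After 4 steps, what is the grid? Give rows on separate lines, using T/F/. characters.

Step 1: 3 trees catch fire, 1 burn out
  TTTTTT
  TTTFTT
  TT..FT
  TTTFTT
  TTTTTT
  TTTTTT
Step 2: 7 trees catch fire, 3 burn out
  TTTFTT
  TTF.FT
  TT...F
  TTF.FT
  TTTFTT
  TTTTTT
Step 3: 9 trees catch fire, 7 burn out
  TTF.FT
  TF...F
  TT....
  TF...F
  TTF.FT
  TTTFTT
Step 4: 9 trees catch fire, 9 burn out
  TF...F
  F.....
  TF....
  F.....
  TF...F
  TTF.FT

TF...F
F.....
TF....
F.....
TF...F
TTF.FT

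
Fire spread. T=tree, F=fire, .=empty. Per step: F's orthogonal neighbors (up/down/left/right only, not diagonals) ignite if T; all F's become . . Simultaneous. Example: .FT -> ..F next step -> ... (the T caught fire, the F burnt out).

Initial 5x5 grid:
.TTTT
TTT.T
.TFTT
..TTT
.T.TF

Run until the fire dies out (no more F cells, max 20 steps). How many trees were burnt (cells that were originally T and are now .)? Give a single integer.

Step 1: +6 fires, +2 burnt (F count now 6)
Step 2: +4 fires, +6 burnt (F count now 4)
Step 3: +4 fires, +4 burnt (F count now 4)
Step 4: +1 fires, +4 burnt (F count now 1)
Step 5: +0 fires, +1 burnt (F count now 0)
Fire out after step 5
Initially T: 16, now '.': 24
Total burnt (originally-T cells now '.'): 15

Answer: 15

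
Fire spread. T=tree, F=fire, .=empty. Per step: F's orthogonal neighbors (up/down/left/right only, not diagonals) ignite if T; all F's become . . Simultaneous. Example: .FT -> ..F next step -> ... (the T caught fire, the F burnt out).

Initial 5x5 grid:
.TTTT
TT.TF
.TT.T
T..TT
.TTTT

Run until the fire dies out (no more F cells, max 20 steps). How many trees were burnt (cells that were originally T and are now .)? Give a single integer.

Answer: 16

Derivation:
Step 1: +3 fires, +1 burnt (F count now 3)
Step 2: +2 fires, +3 burnt (F count now 2)
Step 3: +3 fires, +2 burnt (F count now 3)
Step 4: +2 fires, +3 burnt (F count now 2)
Step 5: +2 fires, +2 burnt (F count now 2)
Step 6: +3 fires, +2 burnt (F count now 3)
Step 7: +1 fires, +3 burnt (F count now 1)
Step 8: +0 fires, +1 burnt (F count now 0)
Fire out after step 8
Initially T: 17, now '.': 24
Total burnt (originally-T cells now '.'): 16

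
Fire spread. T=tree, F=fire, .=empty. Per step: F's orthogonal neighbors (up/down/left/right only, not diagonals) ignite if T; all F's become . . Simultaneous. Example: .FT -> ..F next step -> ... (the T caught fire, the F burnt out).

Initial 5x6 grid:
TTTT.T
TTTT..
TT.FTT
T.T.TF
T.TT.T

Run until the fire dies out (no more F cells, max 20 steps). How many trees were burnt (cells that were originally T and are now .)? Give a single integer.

Answer: 16

Derivation:
Step 1: +5 fires, +2 burnt (F count now 5)
Step 2: +2 fires, +5 burnt (F count now 2)
Step 3: +2 fires, +2 burnt (F count now 2)
Step 4: +3 fires, +2 burnt (F count now 3)
Step 5: +2 fires, +3 burnt (F count now 2)
Step 6: +1 fires, +2 burnt (F count now 1)
Step 7: +1 fires, +1 burnt (F count now 1)
Step 8: +0 fires, +1 burnt (F count now 0)
Fire out after step 8
Initially T: 20, now '.': 26
Total burnt (originally-T cells now '.'): 16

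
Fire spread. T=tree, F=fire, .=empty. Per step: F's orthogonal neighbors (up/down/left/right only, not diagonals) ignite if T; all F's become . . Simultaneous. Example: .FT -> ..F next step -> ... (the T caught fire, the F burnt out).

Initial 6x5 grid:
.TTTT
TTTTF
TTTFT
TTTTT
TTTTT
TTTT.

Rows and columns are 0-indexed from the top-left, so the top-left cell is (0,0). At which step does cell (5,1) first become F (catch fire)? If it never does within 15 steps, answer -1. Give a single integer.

Step 1: cell (5,1)='T' (+5 fires, +2 burnt)
Step 2: cell (5,1)='T' (+6 fires, +5 burnt)
Step 3: cell (5,1)='T' (+7 fires, +6 burnt)
Step 4: cell (5,1)='T' (+5 fires, +7 burnt)
Step 5: cell (5,1)='F' (+2 fires, +5 burnt)
  -> target ignites at step 5
Step 6: cell (5,1)='.' (+1 fires, +2 burnt)
Step 7: cell (5,1)='.' (+0 fires, +1 burnt)
  fire out at step 7

5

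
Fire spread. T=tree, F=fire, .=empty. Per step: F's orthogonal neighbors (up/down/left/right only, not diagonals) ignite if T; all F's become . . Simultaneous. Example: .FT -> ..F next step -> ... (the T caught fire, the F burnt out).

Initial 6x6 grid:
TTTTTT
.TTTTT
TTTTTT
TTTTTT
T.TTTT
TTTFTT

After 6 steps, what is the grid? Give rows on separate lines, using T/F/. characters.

Step 1: 3 trees catch fire, 1 burn out
  TTTTTT
  .TTTTT
  TTTTTT
  TTTTTT
  T.TFTT
  TTF.FT
Step 2: 5 trees catch fire, 3 burn out
  TTTTTT
  .TTTTT
  TTTTTT
  TTTFTT
  T.F.FT
  TF...F
Step 3: 5 trees catch fire, 5 burn out
  TTTTTT
  .TTTTT
  TTTFTT
  TTF.FT
  T....F
  F.....
Step 4: 6 trees catch fire, 5 burn out
  TTTTTT
  .TTFTT
  TTF.FT
  TF...F
  F.....
  ......
Step 5: 6 trees catch fire, 6 burn out
  TTTFTT
  .TF.FT
  TF...F
  F.....
  ......
  ......
Step 6: 5 trees catch fire, 6 burn out
  TTF.FT
  .F...F
  F.....
  ......
  ......
  ......

TTF.FT
.F...F
F.....
......
......
......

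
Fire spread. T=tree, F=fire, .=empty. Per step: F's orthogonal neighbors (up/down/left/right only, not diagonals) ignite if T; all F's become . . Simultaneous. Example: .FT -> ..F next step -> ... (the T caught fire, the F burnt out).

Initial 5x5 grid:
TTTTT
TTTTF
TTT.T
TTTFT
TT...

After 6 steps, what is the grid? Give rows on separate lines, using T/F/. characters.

Step 1: 5 trees catch fire, 2 burn out
  TTTTF
  TTTF.
  TTT.F
  TTF.F
  TT...
Step 2: 4 trees catch fire, 5 burn out
  TTTF.
  TTF..
  TTF..
  TF...
  TT...
Step 3: 5 trees catch fire, 4 burn out
  TTF..
  TF...
  TF...
  F....
  TF...
Step 4: 4 trees catch fire, 5 burn out
  TF...
  F....
  F....
  .....
  F....
Step 5: 1 trees catch fire, 4 burn out
  F....
  .....
  .....
  .....
  .....
Step 6: 0 trees catch fire, 1 burn out
  .....
  .....
  .....
  .....
  .....

.....
.....
.....
.....
.....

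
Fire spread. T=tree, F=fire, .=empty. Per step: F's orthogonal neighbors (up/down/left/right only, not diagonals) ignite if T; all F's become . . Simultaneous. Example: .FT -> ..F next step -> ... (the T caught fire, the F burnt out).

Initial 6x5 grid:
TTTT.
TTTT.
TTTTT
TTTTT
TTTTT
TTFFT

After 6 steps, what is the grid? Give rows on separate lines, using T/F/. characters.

Step 1: 4 trees catch fire, 2 burn out
  TTTT.
  TTTT.
  TTTTT
  TTTTT
  TTFFT
  TF..F
Step 2: 5 trees catch fire, 4 burn out
  TTTT.
  TTTT.
  TTTTT
  TTFFT
  TF..F
  F....
Step 3: 5 trees catch fire, 5 burn out
  TTTT.
  TTTT.
  TTFFT
  TF..F
  F....
  .....
Step 4: 5 trees catch fire, 5 burn out
  TTTT.
  TTFF.
  TF..F
  F....
  .....
  .....
Step 5: 4 trees catch fire, 5 burn out
  TTFF.
  TF...
  F....
  .....
  .....
  .....
Step 6: 2 trees catch fire, 4 burn out
  TF...
  F....
  .....
  .....
  .....
  .....

TF...
F....
.....
.....
.....
.....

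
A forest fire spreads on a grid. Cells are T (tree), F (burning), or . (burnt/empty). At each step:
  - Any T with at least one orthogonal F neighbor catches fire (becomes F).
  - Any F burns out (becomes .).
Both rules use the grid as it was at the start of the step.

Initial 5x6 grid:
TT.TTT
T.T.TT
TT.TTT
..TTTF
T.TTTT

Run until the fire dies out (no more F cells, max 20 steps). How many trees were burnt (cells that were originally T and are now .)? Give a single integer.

Step 1: +3 fires, +1 burnt (F count now 3)
Step 2: +4 fires, +3 burnt (F count now 4)
Step 3: +5 fires, +4 burnt (F count now 5)
Step 4: +2 fires, +5 burnt (F count now 2)
Step 5: +1 fires, +2 burnt (F count now 1)
Step 6: +0 fires, +1 burnt (F count now 0)
Fire out after step 6
Initially T: 22, now '.': 23
Total burnt (originally-T cells now '.'): 15

Answer: 15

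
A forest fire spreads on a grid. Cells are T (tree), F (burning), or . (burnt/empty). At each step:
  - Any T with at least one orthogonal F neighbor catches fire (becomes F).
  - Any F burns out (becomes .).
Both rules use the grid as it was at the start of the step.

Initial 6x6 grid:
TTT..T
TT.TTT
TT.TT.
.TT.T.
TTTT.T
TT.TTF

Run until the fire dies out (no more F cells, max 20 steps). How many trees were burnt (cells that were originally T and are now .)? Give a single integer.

Step 1: +2 fires, +1 burnt (F count now 2)
Step 2: +1 fires, +2 burnt (F count now 1)
Step 3: +1 fires, +1 burnt (F count now 1)
Step 4: +1 fires, +1 burnt (F count now 1)
Step 5: +2 fires, +1 burnt (F count now 2)
Step 6: +3 fires, +2 burnt (F count now 3)
Step 7: +2 fires, +3 burnt (F count now 2)
Step 8: +2 fires, +2 burnt (F count now 2)
Step 9: +2 fires, +2 burnt (F count now 2)
Step 10: +2 fires, +2 burnt (F count now 2)
Step 11: +0 fires, +2 burnt (F count now 0)
Fire out after step 11
Initially T: 25, now '.': 29
Total burnt (originally-T cells now '.'): 18

Answer: 18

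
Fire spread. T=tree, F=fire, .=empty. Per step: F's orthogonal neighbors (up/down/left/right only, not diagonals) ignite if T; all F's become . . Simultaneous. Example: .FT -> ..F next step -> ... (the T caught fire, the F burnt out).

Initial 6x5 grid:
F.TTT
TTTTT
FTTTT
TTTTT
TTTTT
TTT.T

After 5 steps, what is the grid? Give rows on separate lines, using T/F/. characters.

Step 1: 3 trees catch fire, 2 burn out
  ..TTT
  FTTTT
  .FTTT
  FTTTT
  TTTTT
  TTT.T
Step 2: 4 trees catch fire, 3 burn out
  ..TTT
  .FTTT
  ..FTT
  .FTTT
  FTTTT
  TTT.T
Step 3: 5 trees catch fire, 4 burn out
  ..TTT
  ..FTT
  ...FT
  ..FTT
  .FTTT
  FTT.T
Step 4: 6 trees catch fire, 5 burn out
  ..FTT
  ...FT
  ....F
  ...FT
  ..FTT
  .FT.T
Step 5: 5 trees catch fire, 6 burn out
  ...FT
  ....F
  .....
  ....F
  ...FT
  ..F.T

...FT
....F
.....
....F
...FT
..F.T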